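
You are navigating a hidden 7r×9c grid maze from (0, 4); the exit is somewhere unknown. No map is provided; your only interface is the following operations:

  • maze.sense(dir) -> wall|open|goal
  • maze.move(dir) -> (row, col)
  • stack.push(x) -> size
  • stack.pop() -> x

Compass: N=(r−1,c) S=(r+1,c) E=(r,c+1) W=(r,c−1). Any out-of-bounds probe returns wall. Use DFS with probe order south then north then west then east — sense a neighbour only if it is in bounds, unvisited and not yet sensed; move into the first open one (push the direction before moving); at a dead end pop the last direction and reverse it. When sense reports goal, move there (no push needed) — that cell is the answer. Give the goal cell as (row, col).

[in] maze.sense dir='south'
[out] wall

[in] maze.sense dir='west'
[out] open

[in] stack.push x='west'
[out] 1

[in] maze.move dir='west'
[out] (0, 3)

[in] maze.sense dir='south'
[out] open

[in] stack.push x='south'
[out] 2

[in] maze.move dir='south'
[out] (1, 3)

[in] maze.sense dir='south'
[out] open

[in] stack.push x='south'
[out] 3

[in] maze.move dir='south'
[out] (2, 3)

[in] maze.sense dir='south'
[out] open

[in] stack.push x='south'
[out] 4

[in] maze.move dir='south'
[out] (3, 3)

[in] maze.sense dir='south'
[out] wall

[in] maze.sense dir='west'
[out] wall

[in] maze.sense dir='east'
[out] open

[in] stack.push x='east'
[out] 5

[in] maze.move dir='east'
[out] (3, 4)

[in] maze.sense dir='south'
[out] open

[in] stack.push x='south'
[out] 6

[in] maze.move dir='south'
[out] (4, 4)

[in] maze.sense dir='south'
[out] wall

[in] maze.sense dir='east'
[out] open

[in] stack.push x='east'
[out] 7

[in] maze.move dir='east'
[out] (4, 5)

[in] maze.sense dir='south'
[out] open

[in] stack.push x='south'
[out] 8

[in] maze.move dir='south'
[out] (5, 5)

[in] maze.sense dir='south'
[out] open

[in] stack.push x='south'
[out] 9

[in] maze.move dir='south'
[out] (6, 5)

[in] maze.sense dir='west'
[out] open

[in] stack.push x='west'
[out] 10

[in] maze.move dir='west'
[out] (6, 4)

[in] maze.sense dir='west'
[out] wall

[in] stack.pop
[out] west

[in] maze.move dir='east'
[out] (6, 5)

[in] maze.sense dir='east'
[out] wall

[in] stack.pop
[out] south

[in] maze.move dir='north'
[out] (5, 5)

[in] maze.sense dir='east'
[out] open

[in] stack.push x='east'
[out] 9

[in] maze.move dir='east'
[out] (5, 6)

[in] maze.sense dir='north'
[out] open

[in] stack.push x='north'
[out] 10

[in] maze.move dir='north'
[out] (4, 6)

[in] maze.sense dir='north'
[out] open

[in] stack.push x='north'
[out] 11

[in] maze.move dir='north'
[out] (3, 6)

[in] maze.sense dir='north'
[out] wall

[in] maze.sense dir='west'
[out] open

[in] stack.push x='west'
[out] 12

[in] maze.move dir='west'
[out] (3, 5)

[in] maze.sense dir='north'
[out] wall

[in] stack.pop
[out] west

[in] maze.move dir='east'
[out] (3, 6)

[in] maze.sense dir='east'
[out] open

[in] stack.push x='east'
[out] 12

[in] maze.move dir='east'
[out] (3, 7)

[in] maze.sense dir='south'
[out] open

[in] stack.push x='south'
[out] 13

[in] maze.move dir='south'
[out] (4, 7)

[in] maze.sense dir='south'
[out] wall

[in] maze.sense dir='east'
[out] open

[in] stack.push x='east'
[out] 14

[in] maze.move dir='east'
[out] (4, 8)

[in] maze.sense dir='south'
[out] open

[in] stack.push x='south'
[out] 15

[in] maze.move dir='south'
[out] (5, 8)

[in] maze.sense dir='south'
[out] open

[in] stack.push x='south'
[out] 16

[in] maze.move dir='south'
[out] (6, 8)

[in] maze.sense dir='west'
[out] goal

[in] maze.move dir='west'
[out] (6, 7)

Answer: (6, 7)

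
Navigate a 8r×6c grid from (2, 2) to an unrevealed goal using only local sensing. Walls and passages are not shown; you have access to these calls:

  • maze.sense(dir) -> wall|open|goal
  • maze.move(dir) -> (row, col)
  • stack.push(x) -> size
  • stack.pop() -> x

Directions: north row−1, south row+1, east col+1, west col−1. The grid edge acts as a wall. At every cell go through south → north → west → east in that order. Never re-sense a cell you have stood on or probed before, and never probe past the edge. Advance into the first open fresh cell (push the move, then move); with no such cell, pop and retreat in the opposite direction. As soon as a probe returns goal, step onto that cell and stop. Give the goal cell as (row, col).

I try maze.sense passing dir: south, — result: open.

Next I call stack.push passing x: south, → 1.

I run maze.move passing dir: south, yielding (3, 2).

I try maze.sense passing dir: south, → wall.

Then maze.sense passing dir: west, giving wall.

Invoking maze.sense passing dir: east, and get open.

I call stack.push passing x: east, which returns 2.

Then maze.move passing dir: east, — result: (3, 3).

I try maze.sense passing dir: south, giving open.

Now I run stack.push passing x: south, and observe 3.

I invoke maze.move passing dir: south, : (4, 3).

Invoking maze.sense passing dir: south, which returns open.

I use stack.push passing x: south, : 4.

Calling maze.move passing dir: south, and observe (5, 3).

Next I call maze.sense passing dir: south, yielding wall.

Then maze.sense passing dir: west, and see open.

Next I call stack.push passing x: west, : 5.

Invoking maze.move passing dir: west, yielding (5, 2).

Then maze.sense passing dir: south, giving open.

Next I call stack.push passing x: south, and get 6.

I try maze.move passing dir: south, — result: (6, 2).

Now I run maze.sense passing dir: south, → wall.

I invoke maze.sense passing dir: west, and get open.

Calling stack.push passing x: west, which returns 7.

Using maze.move passing dir: west, and get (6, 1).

I invoke maze.sense passing dir: south, giving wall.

Invoking maze.sense passing dir: north, : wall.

I invoke maze.sense passing dir: west, and see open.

I invoke stack.push passing x: west, and get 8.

I invoke maze.move passing dir: west, giving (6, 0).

Invoking maze.sense passing dir: south, → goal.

I call maze.move passing dir: south, : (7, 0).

Answer: (7, 0)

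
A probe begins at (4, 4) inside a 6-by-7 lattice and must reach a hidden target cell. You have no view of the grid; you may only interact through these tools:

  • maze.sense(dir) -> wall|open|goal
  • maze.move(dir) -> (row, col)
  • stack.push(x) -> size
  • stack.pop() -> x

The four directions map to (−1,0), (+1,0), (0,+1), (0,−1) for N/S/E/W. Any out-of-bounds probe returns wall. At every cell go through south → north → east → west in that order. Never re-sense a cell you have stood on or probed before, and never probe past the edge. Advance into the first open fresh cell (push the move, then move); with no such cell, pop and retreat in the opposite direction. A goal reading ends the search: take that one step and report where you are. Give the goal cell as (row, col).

==> maze.sense(dir→south)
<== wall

==> maze.sense(dir→north)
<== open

==> stack.push(x→north)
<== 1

==> maze.move(dir→north)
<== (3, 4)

==> maze.sense(dir→north)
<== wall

==> maze.sense(dir→east)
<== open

==> stack.push(x→east)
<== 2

==> maze.move(dir→east)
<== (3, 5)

==> maze.sense(dir→south)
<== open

==> stack.push(x→south)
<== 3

==> maze.move(dir→south)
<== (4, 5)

==> maze.sense(dir→south)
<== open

==> stack.push(x→south)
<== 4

==> maze.move(dir→south)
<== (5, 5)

==> maze.sense(dir→east)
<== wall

==> stack.pop()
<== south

==> maze.move(dir→north)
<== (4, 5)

==> maze.sense(dir→east)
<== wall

==> stack.pop()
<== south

==> maze.move(dir→north)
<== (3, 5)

==> maze.sense(dir→north)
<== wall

==> maze.sense(dir→east)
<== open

==> stack.push(x→east)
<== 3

==> maze.move(dir→east)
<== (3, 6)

==> maze.sense(dir→north)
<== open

==> stack.push(x→north)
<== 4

==> maze.move(dir→north)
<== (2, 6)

==> maze.sense(dir→north)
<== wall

==> stack.pop()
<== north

==> maze.move(dir→south)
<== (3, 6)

==> stack.pop()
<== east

==> maze.move(dir→west)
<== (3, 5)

==> stack.pop()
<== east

==> maze.move(dir→west)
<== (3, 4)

==> maze.sense(dir→west)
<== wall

==> stack.pop()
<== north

==> maze.move(dir→south)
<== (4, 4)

==> maze.sense(dir→west)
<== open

==> stack.push(x→west)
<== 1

==> maze.move(dir→west)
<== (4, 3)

==> maze.sense(dir→south)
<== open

==> stack.push(x→south)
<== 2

==> maze.move(dir→south)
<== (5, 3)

==> maze.sense(dir→west)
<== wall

==> stack.pop()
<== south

==> maze.move(dir→north)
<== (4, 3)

==> maze.sense(dir→west)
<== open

==> stack.push(x→west)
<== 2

==> maze.move(dir→west)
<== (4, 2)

==> maze.sense(dir→north)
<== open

==> stack.push(x→north)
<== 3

==> maze.move(dir→north)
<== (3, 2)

==> maze.sense(dir→north)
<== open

==> stack.push(x→north)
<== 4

==> maze.move(dir→north)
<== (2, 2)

==> maze.sense(dir→north)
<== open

==> stack.push(x→north)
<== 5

==> maze.move(dir→north)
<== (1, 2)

==> maze.sense(dir→north)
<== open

==> stack.push(x→north)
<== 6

==> maze.move(dir→north)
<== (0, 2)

==> maze.sense(dir→east)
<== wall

==> maze.sense(dir→west)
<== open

==> stack.push(x→west)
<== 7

==> maze.move(dir→west)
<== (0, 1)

==> maze.sense(dir→south)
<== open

==> stack.push(x→south)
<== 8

==> maze.move(dir→south)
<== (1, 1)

==> maze.sense(dir→south)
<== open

==> stack.push(x→south)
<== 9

==> maze.move(dir→south)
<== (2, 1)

==> maze.sense(dir→south)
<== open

==> stack.push(x→south)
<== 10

==> maze.move(dir→south)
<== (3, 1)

==> maze.sense(dir→south)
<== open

==> stack.push(x→south)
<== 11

==> maze.move(dir→south)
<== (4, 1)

==> maze.sense(dir→south)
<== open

==> stack.push(x→south)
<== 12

==> maze.move(dir→south)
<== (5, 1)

==> maze.sense(dir→west)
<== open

==> stack.push(x→west)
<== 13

==> maze.move(dir→west)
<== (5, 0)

==> maze.sense(dir→north)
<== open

==> stack.push(x→north)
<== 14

==> maze.move(dir→north)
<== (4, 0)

==> maze.sense(dir→north)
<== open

==> stack.push(x→north)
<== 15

==> maze.move(dir→north)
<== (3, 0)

==> maze.sense(dir→north)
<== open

==> stack.push(x→north)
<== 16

==> maze.move(dir→north)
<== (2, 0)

==> maze.sense(dir→north)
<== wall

==> stack.pop()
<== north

==> maze.move(dir→south)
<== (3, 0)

==> stack.pop()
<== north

==> maze.move(dir→south)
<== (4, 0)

==> stack.pop()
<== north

==> maze.move(dir→south)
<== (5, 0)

==> stack.pop()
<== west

==> maze.move(dir→east)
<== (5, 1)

==> stack.pop()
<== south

==> maze.move(dir→north)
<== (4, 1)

==> stack.pop()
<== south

==> maze.move(dir→north)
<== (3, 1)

==> stack.pop()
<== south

==> maze.move(dir→north)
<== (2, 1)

==> stack.pop()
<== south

==> maze.move(dir→north)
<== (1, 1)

==> stack.pop()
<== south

==> maze.move(dir→north)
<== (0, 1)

==> maze.sense(dir→west)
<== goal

==> maze.move(dir→west)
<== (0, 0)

Answer: (0, 0)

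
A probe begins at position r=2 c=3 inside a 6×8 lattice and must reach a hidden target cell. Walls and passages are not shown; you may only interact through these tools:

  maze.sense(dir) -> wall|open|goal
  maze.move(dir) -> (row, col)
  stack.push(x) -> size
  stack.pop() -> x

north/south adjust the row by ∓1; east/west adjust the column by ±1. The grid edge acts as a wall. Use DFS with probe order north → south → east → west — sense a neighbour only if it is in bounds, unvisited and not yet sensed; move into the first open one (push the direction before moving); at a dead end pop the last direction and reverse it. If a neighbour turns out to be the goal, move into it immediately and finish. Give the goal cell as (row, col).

Act: sense[dir=north]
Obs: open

Act: push[x=north]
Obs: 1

Act: move[dir=north]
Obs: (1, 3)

Act: sense[dir=north]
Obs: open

Act: push[x=north]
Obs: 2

Act: move[dir=north]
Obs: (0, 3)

Act: sense[dir=east]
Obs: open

Act: push[x=east]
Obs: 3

Act: move[dir=east]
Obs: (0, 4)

Act: sense[dir=south]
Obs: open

Act: push[x=south]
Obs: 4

Act: move[dir=south]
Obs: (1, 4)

Act: sense[dir=south]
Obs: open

Act: push[x=south]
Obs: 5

Act: move[dir=south]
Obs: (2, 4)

Act: sense[dir=south]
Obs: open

Act: push[x=south]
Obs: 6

Act: move[dir=south]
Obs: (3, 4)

Act: sense[dir=south]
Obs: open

Act: push[x=south]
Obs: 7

Act: move[dir=south]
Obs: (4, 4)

Act: sense[dir=south]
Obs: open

Act: push[x=south]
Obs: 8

Act: move[dir=south]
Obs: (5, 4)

Act: sense[dir=east]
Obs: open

Act: push[x=east]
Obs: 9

Act: move[dir=east]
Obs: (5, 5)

Act: sense[dir=north]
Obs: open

Act: push[x=north]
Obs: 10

Act: move[dir=north]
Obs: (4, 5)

Act: sense[dir=north]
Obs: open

Act: push[x=north]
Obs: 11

Act: move[dir=north]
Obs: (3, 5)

Act: sense[dir=north]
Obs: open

Act: push[x=north]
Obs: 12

Act: move[dir=north]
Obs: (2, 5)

Act: sense[dir=north]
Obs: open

Act: push[x=north]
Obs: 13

Act: move[dir=north]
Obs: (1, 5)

Act: sense[dir=north]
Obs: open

Act: push[x=north]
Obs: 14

Act: move[dir=north]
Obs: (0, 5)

Act: sense[dir=east]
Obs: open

Act: push[x=east]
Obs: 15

Act: move[dir=east]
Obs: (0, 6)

Act: sense[dir=south]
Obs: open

Act: push[x=south]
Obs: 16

Act: move[dir=south]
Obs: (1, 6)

Act: sense[dir=south]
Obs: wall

Act: sense[dir=east]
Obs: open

Act: push[x=east]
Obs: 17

Act: move[dir=east]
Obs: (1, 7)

Act: sense[dir=north]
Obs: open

Act: push[x=north]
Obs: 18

Act: move[dir=north]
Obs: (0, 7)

Act: pop[]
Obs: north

Act: move[dir=south]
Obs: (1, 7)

Act: sense[dir=south]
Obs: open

Act: push[x=south]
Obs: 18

Act: move[dir=south]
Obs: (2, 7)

Act: sense[dir=south]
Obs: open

Act: push[x=south]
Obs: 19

Act: move[dir=south]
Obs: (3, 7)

Act: sense[dir=south]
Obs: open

Act: push[x=south]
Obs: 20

Act: move[dir=south]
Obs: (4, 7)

Act: sense[dir=south]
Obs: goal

Act: move[dir=south]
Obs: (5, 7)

Answer: (5, 7)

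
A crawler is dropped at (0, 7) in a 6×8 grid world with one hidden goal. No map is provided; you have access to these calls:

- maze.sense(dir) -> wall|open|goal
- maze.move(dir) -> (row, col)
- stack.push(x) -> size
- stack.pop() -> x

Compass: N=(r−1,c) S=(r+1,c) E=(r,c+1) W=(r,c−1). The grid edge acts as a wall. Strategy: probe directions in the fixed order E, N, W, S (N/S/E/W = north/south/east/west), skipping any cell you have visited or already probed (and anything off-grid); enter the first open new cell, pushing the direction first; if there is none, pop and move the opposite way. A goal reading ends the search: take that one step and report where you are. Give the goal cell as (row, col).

==> maze.sense(dir: west)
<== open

==> stack.push(x: west)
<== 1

==> maze.move(dir: west)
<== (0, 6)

==> maze.sense(dir: west)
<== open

==> stack.push(x: west)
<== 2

==> maze.move(dir: west)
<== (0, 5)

==> maze.sense(dir: west)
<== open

==> stack.push(x: west)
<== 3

==> maze.move(dir: west)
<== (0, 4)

==> maze.sense(dir: west)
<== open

==> stack.push(x: west)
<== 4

==> maze.move(dir: west)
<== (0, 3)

==> maze.sense(dir: west)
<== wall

==> maze.sense(dir: south)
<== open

==> stack.push(x: south)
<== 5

==> maze.move(dir: south)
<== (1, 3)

==> maze.sense(dir: east)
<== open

==> stack.push(x: east)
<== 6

==> maze.move(dir: east)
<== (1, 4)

==> maze.sense(dir: east)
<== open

==> stack.push(x: east)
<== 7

==> maze.move(dir: east)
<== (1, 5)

==> maze.sense(dir: east)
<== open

==> stack.push(x: east)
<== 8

==> maze.move(dir: east)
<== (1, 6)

==> maze.sense(dir: east)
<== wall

==> maze.sense(dir: south)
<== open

==> stack.push(x: south)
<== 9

==> maze.move(dir: south)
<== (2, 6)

==> maze.sense(dir: east)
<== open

==> stack.push(x: east)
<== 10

==> maze.move(dir: east)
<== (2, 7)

==> maze.sense(dir: south)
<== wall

==> stack.pop()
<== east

==> maze.move(dir: west)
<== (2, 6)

==> maze.sense(dir: west)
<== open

==> stack.push(x: west)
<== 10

==> maze.move(dir: west)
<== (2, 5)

==> maze.sense(dir: west)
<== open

==> stack.push(x: west)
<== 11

==> maze.move(dir: west)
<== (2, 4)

==> maze.sense(dir: west)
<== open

==> stack.push(x: west)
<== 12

==> maze.move(dir: west)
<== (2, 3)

==> maze.sense(dir: west)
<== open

==> stack.push(x: west)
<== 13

==> maze.move(dir: west)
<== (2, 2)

==> maze.sense(dir: north)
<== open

==> stack.push(x: north)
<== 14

==> maze.move(dir: north)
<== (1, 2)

==> maze.sense(dir: west)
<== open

==> stack.push(x: west)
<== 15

==> maze.move(dir: west)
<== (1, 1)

==> maze.sense(dir: north)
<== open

==> stack.push(x: north)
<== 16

==> maze.move(dir: north)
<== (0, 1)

==> maze.sense(dir: west)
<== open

==> stack.push(x: west)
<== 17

==> maze.move(dir: west)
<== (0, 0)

==> maze.sense(dir: south)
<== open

==> stack.push(x: south)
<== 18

==> maze.move(dir: south)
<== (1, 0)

==> maze.sense(dir: south)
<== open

==> stack.push(x: south)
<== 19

==> maze.move(dir: south)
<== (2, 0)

==> maze.sense(dir: east)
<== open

==> stack.push(x: east)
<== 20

==> maze.move(dir: east)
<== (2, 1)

==> maze.sense(dir: south)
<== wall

==> stack.pop()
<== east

==> maze.move(dir: west)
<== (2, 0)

==> maze.sense(dir: south)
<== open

==> stack.push(x: south)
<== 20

==> maze.move(dir: south)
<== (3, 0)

==> maze.sense(dir: south)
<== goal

==> maze.move(dir: south)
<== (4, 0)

Answer: (4, 0)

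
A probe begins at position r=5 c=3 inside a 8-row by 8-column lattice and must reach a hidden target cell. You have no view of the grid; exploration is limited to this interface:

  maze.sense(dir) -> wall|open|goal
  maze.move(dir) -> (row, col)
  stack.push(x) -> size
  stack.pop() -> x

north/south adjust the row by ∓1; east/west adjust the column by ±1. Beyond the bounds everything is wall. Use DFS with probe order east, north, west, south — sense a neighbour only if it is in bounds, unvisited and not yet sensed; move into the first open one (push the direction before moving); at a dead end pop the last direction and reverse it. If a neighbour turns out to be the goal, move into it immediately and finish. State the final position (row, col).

Using maze.sense on dir='east', → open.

Then stack.push on x='east', → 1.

Next I call maze.move on dir='east', : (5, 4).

I use maze.sense on dir='east', which returns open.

Now I run stack.push on x='east', and get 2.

Calling maze.move on dir='east', → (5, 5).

I invoke maze.sense on dir='east', — result: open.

I use stack.push on x='east', — result: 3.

I run maze.move on dir='east', and get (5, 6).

I run maze.sense on dir='east', which returns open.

I try stack.push on x='east', : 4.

Using maze.move on dir='east', yielding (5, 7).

Then maze.sense on dir='north', and get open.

I invoke stack.push on x='north', : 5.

I try maze.move on dir='north', giving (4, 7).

I run maze.sense on dir='north', and observe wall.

Invoking maze.sense on dir='west', and get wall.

I invoke stack.pop, and observe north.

I call maze.move on dir='south', which returns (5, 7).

I call maze.sense on dir='south', : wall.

I invoke stack.pop(), and see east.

Using maze.move on dir='west', → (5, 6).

I use maze.sense on dir='south', → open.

I invoke stack.push on x='south', yielding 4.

I run maze.move on dir='south', giving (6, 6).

Invoking maze.sense on dir='west', : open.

Next I call stack.push on x='west', — result: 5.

Then maze.move on dir='west', → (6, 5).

I call maze.sense on dir='west', yielding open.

Calling stack.push on x='west', → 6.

Invoking maze.move on dir='west', which returns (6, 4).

Using maze.sense on dir='west', : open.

Invoking stack.push on x='west', giving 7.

I use maze.move on dir='west', → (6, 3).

Then maze.sense on dir='west', which returns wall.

I use maze.sense on dir='south', which returns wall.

Using stack.pop, and see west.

I invoke maze.move on dir='east', — result: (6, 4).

I use maze.sense on dir='south', giving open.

I call stack.push on x='south', and observe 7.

Next I call maze.move on dir='south', and observe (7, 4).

I invoke maze.sense on dir='east', and see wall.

I use stack.pop, : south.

I try maze.move on dir='north', and observe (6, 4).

Now I run stack.pop, and see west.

Calling maze.move on dir='east', → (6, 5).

Using stack.pop(), and observe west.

I call maze.move on dir='east', which returns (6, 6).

I call maze.sense on dir='south', and get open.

Calling stack.push on x='south', and see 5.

Invoking maze.move on dir='south', yielding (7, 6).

Invoking maze.sense on dir='east', which returns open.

I try stack.push on x='east', and observe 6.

I use maze.move on dir='east', yielding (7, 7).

I run stack.pop(), which returns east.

Calling maze.move on dir='west', — result: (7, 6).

Next I call stack.pop(), yielding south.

Calling maze.move on dir='north', yielding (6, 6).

Calling stack.pop(), : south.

I use maze.move on dir='north', — result: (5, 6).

I try stack.pop, and observe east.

Invoking maze.move on dir='west', : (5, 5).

I try maze.sense on dir='north', and see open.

Next I call stack.push on x='north', which returns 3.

I try maze.move on dir='north', giving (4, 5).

I call maze.sense on dir='north', yielding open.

Then stack.push on x='north', which returns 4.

Calling maze.move on dir='north', and see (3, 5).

I call maze.sense on dir='east', giving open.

I use stack.push on x='east', giving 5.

Next I call maze.move on dir='east', : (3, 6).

I use maze.sense on dir='north', yielding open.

I call stack.push on x='north', yielding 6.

I call maze.move on dir='north', which returns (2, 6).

Using maze.sense on dir='east', and observe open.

Calling stack.push on x='east', giving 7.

I run maze.move on dir='east', giving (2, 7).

I run maze.sense on dir='north', → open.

Calling stack.push on x='north', : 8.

I invoke maze.move on dir='north', — result: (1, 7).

Now I run maze.sense on dir='north', giving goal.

Invoking maze.move on dir='north', → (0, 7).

Answer: (0, 7)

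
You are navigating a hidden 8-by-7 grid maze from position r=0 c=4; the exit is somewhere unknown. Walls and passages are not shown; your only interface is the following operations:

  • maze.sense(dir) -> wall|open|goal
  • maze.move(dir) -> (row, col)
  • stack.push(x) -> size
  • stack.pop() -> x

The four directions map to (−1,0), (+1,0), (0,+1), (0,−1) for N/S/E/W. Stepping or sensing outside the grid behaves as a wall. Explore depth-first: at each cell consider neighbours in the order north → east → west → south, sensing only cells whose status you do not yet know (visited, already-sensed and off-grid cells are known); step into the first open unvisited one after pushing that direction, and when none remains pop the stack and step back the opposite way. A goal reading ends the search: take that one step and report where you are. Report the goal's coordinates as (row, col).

[in] maze.sense dir='east'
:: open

[in] stack.push x='east'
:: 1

[in] maze.move dir='east'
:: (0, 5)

[in] maze.sense dir='east'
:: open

[in] stack.push x='east'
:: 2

[in] maze.move dir='east'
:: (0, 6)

[in] maze.sense dir='south'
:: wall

[in] stack.pop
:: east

[in] maze.move dir='west'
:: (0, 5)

[in] maze.sense dir='south'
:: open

[in] stack.push x='south'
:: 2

[in] maze.move dir='south'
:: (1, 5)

[in] maze.sense dir='west'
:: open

[in] stack.push x='west'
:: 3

[in] maze.move dir='west'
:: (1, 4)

[in] maze.sense dir='west'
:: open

[in] stack.push x='west'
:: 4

[in] maze.move dir='west'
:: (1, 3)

[in] maze.sense dir='north'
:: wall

[in] maze.sense dir='west'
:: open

[in] stack.push x='west'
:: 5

[in] maze.move dir='west'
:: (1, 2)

[in] maze.sense dir='north'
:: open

[in] stack.push x='north'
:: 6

[in] maze.move dir='north'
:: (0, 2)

[in] maze.sense dir='west'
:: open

[in] stack.push x='west'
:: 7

[in] maze.move dir='west'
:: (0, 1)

[in] maze.sense dir='west'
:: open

[in] stack.push x='west'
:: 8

[in] maze.move dir='west'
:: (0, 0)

[in] maze.sense dir='south'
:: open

[in] stack.push x='south'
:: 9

[in] maze.move dir='south'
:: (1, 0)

[in] maze.sense dir='east'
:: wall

[in] maze.sense dir='south'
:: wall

[in] stack.pop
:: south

[in] maze.move dir='north'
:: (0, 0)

[in] stack.pop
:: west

[in] maze.move dir='east'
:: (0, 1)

[in] stack.pop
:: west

[in] maze.move dir='east'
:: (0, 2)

[in] stack.pop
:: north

[in] maze.move dir='south'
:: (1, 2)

[in] maze.sense dir='south'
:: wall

[in] stack.pop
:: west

[in] maze.move dir='east'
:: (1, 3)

[in] maze.sense dir='south'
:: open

[in] stack.push x='south'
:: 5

[in] maze.move dir='south'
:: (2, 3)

[in] maze.sense dir='east'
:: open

[in] stack.push x='east'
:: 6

[in] maze.move dir='east'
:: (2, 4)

[in] maze.sense dir='east'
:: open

[in] stack.push x='east'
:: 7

[in] maze.move dir='east'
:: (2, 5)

[in] maze.sense dir='east'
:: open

[in] stack.push x='east'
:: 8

[in] maze.move dir='east'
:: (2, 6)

[in] maze.sense dir='south'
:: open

[in] stack.push x='south'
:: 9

[in] maze.move dir='south'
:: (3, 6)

[in] maze.sense dir='west'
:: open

[in] stack.push x='west'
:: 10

[in] maze.move dir='west'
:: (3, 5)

[in] maze.sense dir='west'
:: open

[in] stack.push x='west'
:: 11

[in] maze.move dir='west'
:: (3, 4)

[in] maze.sense dir='west'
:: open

[in] stack.push x='west'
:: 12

[in] maze.move dir='west'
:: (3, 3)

[in] maze.sense dir='west'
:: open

[in] stack.push x='west'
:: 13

[in] maze.move dir='west'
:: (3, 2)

[in] maze.sense dir='west'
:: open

[in] stack.push x='west'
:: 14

[in] maze.move dir='west'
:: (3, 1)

[in] maze.sense dir='north'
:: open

[in] stack.push x='north'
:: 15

[in] maze.move dir='north'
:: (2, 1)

[in] stack.pop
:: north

[in] maze.move dir='south'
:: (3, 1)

[in] maze.sense dir='west'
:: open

[in] stack.push x='west'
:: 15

[in] maze.move dir='west'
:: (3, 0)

[in] maze.sense dir='south'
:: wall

[in] stack.pop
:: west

[in] maze.move dir='east'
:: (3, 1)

[in] maze.sense dir='south'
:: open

[in] stack.push x='south'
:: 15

[in] maze.move dir='south'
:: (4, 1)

[in] maze.sense dir='east'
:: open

[in] stack.push x='east'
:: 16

[in] maze.move dir='east'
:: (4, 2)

[in] maze.sense dir='east'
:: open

[in] stack.push x='east'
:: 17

[in] maze.move dir='east'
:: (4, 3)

[in] maze.sense dir='east'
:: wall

[in] maze.sense dir='south'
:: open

[in] stack.push x='south'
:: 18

[in] maze.move dir='south'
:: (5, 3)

[in] maze.sense dir='east'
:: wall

[in] maze.sense dir='west'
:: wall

[in] maze.sense dir='south'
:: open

[in] stack.push x='south'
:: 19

[in] maze.move dir='south'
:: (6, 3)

[in] maze.sense dir='east'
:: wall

[in] maze.sense dir='west'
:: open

[in] stack.push x='west'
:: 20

[in] maze.move dir='west'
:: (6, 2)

[in] maze.sense dir='west'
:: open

[in] stack.push x='west'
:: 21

[in] maze.move dir='west'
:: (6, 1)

[in] maze.sense dir='north'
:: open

[in] stack.push x='north'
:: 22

[in] maze.move dir='north'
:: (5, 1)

[in] maze.sense dir='west'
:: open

[in] stack.push x='west'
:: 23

[in] maze.move dir='west'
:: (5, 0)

[in] maze.sense dir='south'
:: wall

[in] stack.pop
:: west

[in] maze.move dir='east'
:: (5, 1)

[in] stack.pop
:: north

[in] maze.move dir='south'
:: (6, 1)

[in] maze.sense dir='south'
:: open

[in] stack.push x='south'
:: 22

[in] maze.move dir='south'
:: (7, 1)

[in] maze.sense dir='east'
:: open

[in] stack.push x='east'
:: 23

[in] maze.move dir='east'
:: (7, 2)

[in] maze.sense dir='east'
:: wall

[in] stack.pop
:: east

[in] maze.move dir='west'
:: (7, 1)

[in] maze.sense dir='west'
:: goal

[in] maze.move dir='west'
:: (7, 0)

Answer: (7, 0)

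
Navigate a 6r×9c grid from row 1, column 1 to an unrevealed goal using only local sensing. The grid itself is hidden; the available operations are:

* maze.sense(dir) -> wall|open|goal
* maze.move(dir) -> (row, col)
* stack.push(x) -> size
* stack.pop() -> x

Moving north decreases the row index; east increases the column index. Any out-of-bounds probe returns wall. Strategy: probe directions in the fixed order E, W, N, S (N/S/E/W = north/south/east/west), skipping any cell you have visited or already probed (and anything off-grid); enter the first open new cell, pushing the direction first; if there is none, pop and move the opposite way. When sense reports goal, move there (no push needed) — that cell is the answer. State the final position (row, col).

>> maze.sense(east)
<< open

>> stack.push(east)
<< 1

>> maze.move(east)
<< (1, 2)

>> maze.sense(east)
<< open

>> stack.push(east)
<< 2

>> maze.move(east)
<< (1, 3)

>> maze.sense(east)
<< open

>> stack.push(east)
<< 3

>> maze.move(east)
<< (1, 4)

>> maze.sense(east)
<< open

>> stack.push(east)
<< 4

>> maze.move(east)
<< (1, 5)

>> maze.sense(east)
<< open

>> stack.push(east)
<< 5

>> maze.move(east)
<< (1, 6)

>> maze.sense(east)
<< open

>> stack.push(east)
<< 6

>> maze.move(east)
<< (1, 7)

>> maze.sense(east)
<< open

>> stack.push(east)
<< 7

>> maze.move(east)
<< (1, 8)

>> maze.sense(north)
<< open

>> stack.push(north)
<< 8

>> maze.move(north)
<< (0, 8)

>> maze.sense(west)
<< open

>> stack.push(west)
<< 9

>> maze.move(west)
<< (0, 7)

>> maze.sense(west)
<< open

>> stack.push(west)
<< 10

>> maze.move(west)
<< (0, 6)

>> maze.sense(west)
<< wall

>> stack.pop()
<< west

>> maze.move(east)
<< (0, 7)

>> stack.pop()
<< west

>> maze.move(east)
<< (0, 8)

>> stack.pop()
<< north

>> maze.move(south)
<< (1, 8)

>> maze.sense(south)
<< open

>> stack.push(south)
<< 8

>> maze.move(south)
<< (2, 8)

>> maze.sense(west)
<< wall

>> maze.sense(south)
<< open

>> stack.push(south)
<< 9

>> maze.move(south)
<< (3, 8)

>> maze.sense(west)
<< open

>> stack.push(west)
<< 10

>> maze.move(west)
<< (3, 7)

>> maze.sense(west)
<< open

>> stack.push(west)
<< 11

>> maze.move(west)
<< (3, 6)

>> maze.sense(west)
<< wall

>> maze.sense(north)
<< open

>> stack.push(north)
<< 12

>> maze.move(north)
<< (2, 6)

>> maze.sense(west)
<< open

>> stack.push(west)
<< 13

>> maze.move(west)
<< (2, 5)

>> maze.sense(west)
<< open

>> stack.push(west)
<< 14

>> maze.move(west)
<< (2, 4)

>> maze.sense(west)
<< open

>> stack.push(west)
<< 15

>> maze.move(west)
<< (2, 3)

>> maze.sense(west)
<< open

>> stack.push(west)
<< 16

>> maze.move(west)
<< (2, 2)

>> maze.sense(west)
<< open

>> stack.push(west)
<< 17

>> maze.move(west)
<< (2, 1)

>> maze.sense(west)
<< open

>> stack.push(west)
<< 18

>> maze.move(west)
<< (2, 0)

>> maze.sense(north)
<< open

>> stack.push(north)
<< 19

>> maze.move(north)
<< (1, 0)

>> maze.sense(north)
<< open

>> stack.push(north)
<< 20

>> maze.move(north)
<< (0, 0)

>> maze.sense(east)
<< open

>> stack.push(east)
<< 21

>> maze.move(east)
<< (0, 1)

>> maze.sense(east)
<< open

>> stack.push(east)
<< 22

>> maze.move(east)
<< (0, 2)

>> maze.sense(east)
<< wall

>> stack.pop()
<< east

>> maze.move(west)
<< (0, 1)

>> stack.pop()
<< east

>> maze.move(west)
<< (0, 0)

>> stack.pop()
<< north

>> maze.move(south)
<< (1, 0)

>> stack.pop()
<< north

>> maze.move(south)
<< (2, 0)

>> maze.sense(south)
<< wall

>> stack.pop()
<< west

>> maze.move(east)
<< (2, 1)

>> maze.sense(south)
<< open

>> stack.push(south)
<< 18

>> maze.move(south)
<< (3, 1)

>> maze.sense(east)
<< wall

>> maze.sense(south)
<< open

>> stack.push(south)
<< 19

>> maze.move(south)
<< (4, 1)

>> maze.sense(east)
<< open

>> stack.push(east)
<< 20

>> maze.move(east)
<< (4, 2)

>> maze.sense(east)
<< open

>> stack.push(east)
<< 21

>> maze.move(east)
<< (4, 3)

>> maze.sense(east)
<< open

>> stack.push(east)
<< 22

>> maze.move(east)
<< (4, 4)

>> maze.sense(east)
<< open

>> stack.push(east)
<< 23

>> maze.move(east)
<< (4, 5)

>> maze.sense(east)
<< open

>> stack.push(east)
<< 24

>> maze.move(east)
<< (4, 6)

>> maze.sense(east)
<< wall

>> maze.sense(south)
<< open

>> stack.push(south)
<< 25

>> maze.move(south)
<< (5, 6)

>> maze.sense(east)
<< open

>> stack.push(east)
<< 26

>> maze.move(east)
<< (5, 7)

>> maze.sense(east)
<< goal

>> maze.move(east)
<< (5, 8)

Answer: (5, 8)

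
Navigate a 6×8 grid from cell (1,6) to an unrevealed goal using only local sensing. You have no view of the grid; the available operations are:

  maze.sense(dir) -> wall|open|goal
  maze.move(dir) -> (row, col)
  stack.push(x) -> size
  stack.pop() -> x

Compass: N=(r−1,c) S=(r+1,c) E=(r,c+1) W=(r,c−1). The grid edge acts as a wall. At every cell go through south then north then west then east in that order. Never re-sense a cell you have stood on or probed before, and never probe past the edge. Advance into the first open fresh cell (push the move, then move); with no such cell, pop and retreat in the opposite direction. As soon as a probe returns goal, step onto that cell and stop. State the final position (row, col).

> maze.sense dir→south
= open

> stack.push x→south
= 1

> maze.move dir→south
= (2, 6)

> maze.sense dir→south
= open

> stack.push x→south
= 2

> maze.move dir→south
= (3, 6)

> maze.sense dir→south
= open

> stack.push x→south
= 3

> maze.move dir→south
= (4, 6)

> maze.sense dir→south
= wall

> maze.sense dir→west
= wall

> maze.sense dir→east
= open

> stack.push x→east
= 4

> maze.move dir→east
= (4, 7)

> maze.sense dir→south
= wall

> maze.sense dir→north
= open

> stack.push x→north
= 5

> maze.move dir→north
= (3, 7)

> maze.sense dir→north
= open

> stack.push x→north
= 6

> maze.move dir→north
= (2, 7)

> maze.sense dir→north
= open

> stack.push x→north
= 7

> maze.move dir→north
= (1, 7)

> maze.sense dir→north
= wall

> stack.pop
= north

> maze.move dir→south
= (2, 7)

> stack.pop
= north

> maze.move dir→south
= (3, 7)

> stack.pop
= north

> maze.move dir→south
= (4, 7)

> stack.pop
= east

> maze.move dir→west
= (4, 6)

> stack.pop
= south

> maze.move dir→north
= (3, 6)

> maze.sense dir→west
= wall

> stack.pop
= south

> maze.move dir→north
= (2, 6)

> maze.sense dir→west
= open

> stack.push x→west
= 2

> maze.move dir→west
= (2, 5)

> maze.sense dir→north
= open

> stack.push x→north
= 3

> maze.move dir→north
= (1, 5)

> maze.sense dir→north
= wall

> maze.sense dir→west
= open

> stack.push x→west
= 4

> maze.move dir→west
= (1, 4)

> maze.sense dir→south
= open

> stack.push x→south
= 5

> maze.move dir→south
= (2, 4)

> maze.sense dir→south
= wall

> maze.sense dir→west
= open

> stack.push x→west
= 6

> maze.move dir→west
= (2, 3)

> maze.sense dir→south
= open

> stack.push x→south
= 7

> maze.move dir→south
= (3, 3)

> maze.sense dir→south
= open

> stack.push x→south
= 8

> maze.move dir→south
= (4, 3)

> maze.sense dir→south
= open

> stack.push x→south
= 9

> maze.move dir→south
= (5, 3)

> maze.sense dir→west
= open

> stack.push x→west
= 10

> maze.move dir→west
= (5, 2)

> maze.sense dir→north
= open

> stack.push x→north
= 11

> maze.move dir→north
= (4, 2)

> maze.sense dir→north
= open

> stack.push x→north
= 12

> maze.move dir→north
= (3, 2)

> maze.sense dir→north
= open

> stack.push x→north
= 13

> maze.move dir→north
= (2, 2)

> maze.sense dir→north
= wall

> maze.sense dir→west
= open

> stack.push x→west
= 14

> maze.move dir→west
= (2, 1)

> maze.sense dir→south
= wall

> maze.sense dir→north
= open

> stack.push x→north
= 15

> maze.move dir→north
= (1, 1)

> maze.sense dir→north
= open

> stack.push x→north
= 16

> maze.move dir→north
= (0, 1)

> maze.sense dir→west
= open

> stack.push x→west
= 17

> maze.move dir→west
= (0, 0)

> maze.sense dir→south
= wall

> stack.pop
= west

> maze.move dir→east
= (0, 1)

> maze.sense dir→east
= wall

> stack.pop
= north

> maze.move dir→south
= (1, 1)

> stack.pop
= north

> maze.move dir→south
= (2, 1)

> maze.sense dir→west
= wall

> stack.pop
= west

> maze.move dir→east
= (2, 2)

> stack.pop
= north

> maze.move dir→south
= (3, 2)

> stack.pop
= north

> maze.move dir→south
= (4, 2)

> maze.sense dir→west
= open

> stack.push x→west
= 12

> maze.move dir→west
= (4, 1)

> maze.sense dir→south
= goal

> maze.move dir→south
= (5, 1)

Answer: (5, 1)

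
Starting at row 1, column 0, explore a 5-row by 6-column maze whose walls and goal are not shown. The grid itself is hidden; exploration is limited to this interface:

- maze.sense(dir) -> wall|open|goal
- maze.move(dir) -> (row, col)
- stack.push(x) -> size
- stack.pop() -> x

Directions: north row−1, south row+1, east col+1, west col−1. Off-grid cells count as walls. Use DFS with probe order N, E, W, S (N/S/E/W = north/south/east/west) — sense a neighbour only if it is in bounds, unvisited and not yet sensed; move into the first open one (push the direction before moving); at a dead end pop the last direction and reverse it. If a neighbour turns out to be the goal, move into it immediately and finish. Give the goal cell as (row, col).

! sense(dir=north) => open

! push(x=north) => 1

! move(dir=north) => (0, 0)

! sense(dir=east) => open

! push(x=east) => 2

! move(dir=east) => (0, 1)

! sense(dir=east) => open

! push(x=east) => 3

! move(dir=east) => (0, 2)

! sense(dir=east) => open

! push(x=east) => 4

! move(dir=east) => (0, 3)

! sense(dir=east) => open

! push(x=east) => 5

! move(dir=east) => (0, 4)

! sense(dir=east) => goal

! move(dir=east) => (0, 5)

Answer: (0, 5)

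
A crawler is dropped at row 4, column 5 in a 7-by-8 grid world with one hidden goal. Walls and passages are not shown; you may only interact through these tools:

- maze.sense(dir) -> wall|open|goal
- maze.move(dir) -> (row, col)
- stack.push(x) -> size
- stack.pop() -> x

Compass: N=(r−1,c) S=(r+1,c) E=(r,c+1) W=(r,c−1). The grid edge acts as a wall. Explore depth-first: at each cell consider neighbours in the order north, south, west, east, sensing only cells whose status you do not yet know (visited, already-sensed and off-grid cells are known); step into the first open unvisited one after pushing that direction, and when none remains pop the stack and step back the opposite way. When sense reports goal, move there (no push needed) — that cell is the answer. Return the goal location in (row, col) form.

~$ sense dir=north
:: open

~$ push x=north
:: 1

~$ move dir=north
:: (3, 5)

~$ sense dir=north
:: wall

~$ sense dir=west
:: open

~$ push x=west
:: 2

~$ move dir=west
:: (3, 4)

~$ sense dir=north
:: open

~$ push x=north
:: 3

~$ move dir=north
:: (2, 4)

~$ sense dir=north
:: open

~$ push x=north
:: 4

~$ move dir=north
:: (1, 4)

~$ sense dir=north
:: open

~$ push x=north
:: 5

~$ move dir=north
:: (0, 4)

~$ sense dir=west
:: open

~$ push x=west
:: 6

~$ move dir=west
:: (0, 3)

~$ sense dir=south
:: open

~$ push x=south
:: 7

~$ move dir=south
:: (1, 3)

~$ sense dir=south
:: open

~$ push x=south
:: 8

~$ move dir=south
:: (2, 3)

~$ sense dir=south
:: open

~$ push x=south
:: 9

~$ move dir=south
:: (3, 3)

~$ sense dir=south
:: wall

~$ sense dir=west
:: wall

~$ pop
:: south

~$ move dir=north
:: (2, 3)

~$ sense dir=west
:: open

~$ push x=west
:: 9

~$ move dir=west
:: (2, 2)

~$ sense dir=north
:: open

~$ push x=north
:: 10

~$ move dir=north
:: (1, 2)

~$ sense dir=north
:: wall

~$ sense dir=west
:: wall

~$ pop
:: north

~$ move dir=south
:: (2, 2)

~$ sense dir=west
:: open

~$ push x=west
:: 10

~$ move dir=west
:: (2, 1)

~$ sense dir=south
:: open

~$ push x=south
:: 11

~$ move dir=south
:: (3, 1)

~$ sense dir=south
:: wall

~$ sense dir=west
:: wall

~$ pop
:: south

~$ move dir=north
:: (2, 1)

~$ sense dir=west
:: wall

~$ pop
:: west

~$ move dir=east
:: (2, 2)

~$ pop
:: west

~$ move dir=east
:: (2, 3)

~$ pop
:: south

~$ move dir=north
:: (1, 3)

~$ pop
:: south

~$ move dir=north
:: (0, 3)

~$ pop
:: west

~$ move dir=east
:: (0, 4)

~$ sense dir=east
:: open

~$ push x=east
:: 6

~$ move dir=east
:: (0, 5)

~$ sense dir=south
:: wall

~$ sense dir=east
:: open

~$ push x=east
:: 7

~$ move dir=east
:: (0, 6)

~$ sense dir=south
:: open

~$ push x=south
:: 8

~$ move dir=south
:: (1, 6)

~$ sense dir=south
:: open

~$ push x=south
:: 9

~$ move dir=south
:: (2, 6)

~$ sense dir=south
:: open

~$ push x=south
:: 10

~$ move dir=south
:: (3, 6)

~$ sense dir=south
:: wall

~$ sense dir=east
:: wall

~$ pop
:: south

~$ move dir=north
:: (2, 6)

~$ sense dir=east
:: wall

~$ pop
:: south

~$ move dir=north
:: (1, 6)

~$ sense dir=east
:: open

~$ push x=east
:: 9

~$ move dir=east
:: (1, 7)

~$ sense dir=north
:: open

~$ push x=north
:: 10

~$ move dir=north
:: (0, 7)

~$ pop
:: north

~$ move dir=south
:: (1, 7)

~$ pop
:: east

~$ move dir=west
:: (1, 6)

~$ pop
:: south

~$ move dir=north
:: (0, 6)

~$ pop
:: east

~$ move dir=west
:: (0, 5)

~$ pop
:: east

~$ move dir=west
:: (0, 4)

~$ pop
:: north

~$ move dir=south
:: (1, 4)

~$ pop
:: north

~$ move dir=south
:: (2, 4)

~$ pop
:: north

~$ move dir=south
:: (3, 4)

~$ sense dir=south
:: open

~$ push x=south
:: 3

~$ move dir=south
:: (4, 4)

~$ sense dir=south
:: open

~$ push x=south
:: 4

~$ move dir=south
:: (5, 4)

~$ sense dir=south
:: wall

~$ sense dir=west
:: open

~$ push x=west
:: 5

~$ move dir=west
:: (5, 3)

~$ sense dir=south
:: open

~$ push x=south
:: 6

~$ move dir=south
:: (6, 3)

~$ sense dir=west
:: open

~$ push x=west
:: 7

~$ move dir=west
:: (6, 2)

~$ sense dir=north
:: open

~$ push x=north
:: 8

~$ move dir=north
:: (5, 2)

~$ sense dir=north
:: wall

~$ sense dir=west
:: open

~$ push x=west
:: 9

~$ move dir=west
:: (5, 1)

~$ sense dir=south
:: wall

~$ sense dir=west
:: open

~$ push x=west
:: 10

~$ move dir=west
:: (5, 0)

~$ sense dir=north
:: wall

~$ sense dir=south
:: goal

~$ move dir=south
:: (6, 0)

Answer: (6, 0)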